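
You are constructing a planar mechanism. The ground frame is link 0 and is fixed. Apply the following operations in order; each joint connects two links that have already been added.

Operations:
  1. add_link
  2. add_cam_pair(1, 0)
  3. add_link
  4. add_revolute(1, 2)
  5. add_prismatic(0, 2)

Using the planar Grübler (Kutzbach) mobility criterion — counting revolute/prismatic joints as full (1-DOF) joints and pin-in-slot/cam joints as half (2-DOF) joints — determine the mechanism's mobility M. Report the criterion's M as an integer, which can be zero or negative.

link 0 = ground. State L|J1|J2 = 1|0|0
+link1  2|0|0
C(1,0) f=2→J2  2|0|1
+link2  3|0|1
R(1,2) f=1→J1  3|1|1
P(0,2) f=1→J1  3|2|1
M = 3(3−1)−2·2−1 = 6−4−1 = 1

M = 1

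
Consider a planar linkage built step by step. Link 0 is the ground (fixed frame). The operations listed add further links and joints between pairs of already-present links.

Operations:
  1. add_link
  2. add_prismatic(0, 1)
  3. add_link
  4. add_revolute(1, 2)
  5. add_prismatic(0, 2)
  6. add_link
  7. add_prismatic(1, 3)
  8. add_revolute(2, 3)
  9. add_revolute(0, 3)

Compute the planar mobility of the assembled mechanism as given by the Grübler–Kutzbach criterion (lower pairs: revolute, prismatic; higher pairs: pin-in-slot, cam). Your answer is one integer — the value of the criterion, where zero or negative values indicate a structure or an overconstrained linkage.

(L,J1,J2)=(1,0,0); link0 fixed
link1: (2,0,0)
P 0-1 [J1]: (2,1,0)
link2: (3,1,0)
R 1-2 [J1]: (3,2,0)
P 0-2 [J1]: (3,3,0)
link3: (4,3,0)
P 1-3 [J1]: (4,4,0)
R 2-3 [J1]: (4,5,0)
R 0-3 [J1]: (4,6,0)
Grübler: 3·3 − 2·6 − 0 = -3

M = -3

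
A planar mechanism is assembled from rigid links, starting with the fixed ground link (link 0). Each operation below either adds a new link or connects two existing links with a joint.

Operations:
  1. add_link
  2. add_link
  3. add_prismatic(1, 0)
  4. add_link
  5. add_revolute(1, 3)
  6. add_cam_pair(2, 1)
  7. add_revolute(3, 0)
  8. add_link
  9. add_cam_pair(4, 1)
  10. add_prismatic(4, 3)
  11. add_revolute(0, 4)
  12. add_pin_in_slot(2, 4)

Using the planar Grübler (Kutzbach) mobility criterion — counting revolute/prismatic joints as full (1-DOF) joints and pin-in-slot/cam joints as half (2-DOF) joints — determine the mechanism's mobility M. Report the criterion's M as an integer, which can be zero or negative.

[1;0;0] (link 0 is ground)
L+ [2;0;0]
L+ [3;0;0]
P(1,0)∈J1 [3;1;0]
L+ [4;1;0]
R(1,3)∈J1 [4;2;0]
C(2,1)∈J2 [4;2;1]
R(3,0)∈J1 [4;3;1]
L+ [5;3;1]
C(4,1)∈J2 [5;3;2]
P(4,3)∈J1 [5;4;2]
R(0,4)∈J1 [5;5;2]
PS(2,4)∈J2 [5;5;3]
mobility = 12 − 10 − 3 = -1

M = -1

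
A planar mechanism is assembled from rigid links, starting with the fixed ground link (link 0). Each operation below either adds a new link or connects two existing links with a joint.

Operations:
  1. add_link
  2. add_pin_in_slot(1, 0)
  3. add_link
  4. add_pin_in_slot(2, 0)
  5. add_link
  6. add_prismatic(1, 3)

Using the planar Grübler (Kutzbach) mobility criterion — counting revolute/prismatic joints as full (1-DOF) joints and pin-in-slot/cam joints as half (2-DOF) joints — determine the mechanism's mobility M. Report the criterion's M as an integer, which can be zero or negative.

M = 5

[1;0;0] (link 0 is ground)
L+ [2;0;0]
PS(1,0)∈J2 [2;0;1]
L+ [3;0;1]
PS(2,0)∈J2 [3;0;2]
L+ [4;0;2]
P(1,3)∈J1 [4;1;2]
mobility = 9 − 2 − 2 = 5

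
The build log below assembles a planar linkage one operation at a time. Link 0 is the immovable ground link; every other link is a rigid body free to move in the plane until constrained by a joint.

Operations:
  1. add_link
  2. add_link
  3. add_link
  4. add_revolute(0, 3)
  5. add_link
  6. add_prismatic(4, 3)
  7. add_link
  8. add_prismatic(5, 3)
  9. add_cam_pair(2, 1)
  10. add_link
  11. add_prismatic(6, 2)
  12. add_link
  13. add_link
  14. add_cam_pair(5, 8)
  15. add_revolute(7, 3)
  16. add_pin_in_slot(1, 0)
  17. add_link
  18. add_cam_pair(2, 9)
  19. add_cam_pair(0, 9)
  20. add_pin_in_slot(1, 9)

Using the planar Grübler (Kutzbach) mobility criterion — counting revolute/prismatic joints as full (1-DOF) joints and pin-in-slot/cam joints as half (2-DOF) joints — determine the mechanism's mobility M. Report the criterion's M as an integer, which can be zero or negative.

link 0 = ground. State L|J1|J2 = 1|0|0
+link1  2|0|0
+link2  3|0|0
+link3  4|0|0
R(0,3) f=1→J1  4|1|0
+link4  5|1|0
P(4,3) f=1→J1  5|2|0
+link5  6|2|0
P(5,3) f=1→J1  6|3|0
C(2,1) f=2→J2  6|3|1
+link6  7|3|1
P(6,2) f=1→J1  7|4|1
+link7  8|4|1
+link8  9|4|1
C(5,8) f=2→J2  9|4|2
R(7,3) f=1→J1  9|5|2
PS(1,0) f=2→J2  9|5|3
+link9  10|5|3
C(2,9) f=2→J2  10|5|4
C(0,9) f=2→J2  10|5|5
PS(1,9) f=2→J2  10|5|6
M = 3(10−1)−2·5−6 = 27−10−6 = 11

M = 11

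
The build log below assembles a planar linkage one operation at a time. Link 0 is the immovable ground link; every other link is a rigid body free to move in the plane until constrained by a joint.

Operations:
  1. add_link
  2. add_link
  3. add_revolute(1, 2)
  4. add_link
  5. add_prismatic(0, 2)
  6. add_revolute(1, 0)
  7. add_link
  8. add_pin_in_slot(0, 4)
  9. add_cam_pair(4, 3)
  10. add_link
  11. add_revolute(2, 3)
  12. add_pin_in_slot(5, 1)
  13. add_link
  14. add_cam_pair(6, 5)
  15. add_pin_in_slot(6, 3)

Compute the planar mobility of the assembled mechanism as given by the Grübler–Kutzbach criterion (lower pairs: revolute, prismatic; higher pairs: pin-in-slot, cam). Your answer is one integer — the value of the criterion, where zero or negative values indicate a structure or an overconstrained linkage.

M = 5

[1;0;0] (link 0 is ground)
L+ [2;0;0]
L+ [3;0;0]
R(1,2)∈J1 [3;1;0]
L+ [4;1;0]
P(0,2)∈J1 [4;2;0]
R(1,0)∈J1 [4;3;0]
L+ [5;3;0]
PS(0,4)∈J2 [5;3;1]
C(4,3)∈J2 [5;3;2]
L+ [6;3;2]
R(2,3)∈J1 [6;4;2]
PS(5,1)∈J2 [6;4;3]
L+ [7;4;3]
C(6,5)∈J2 [7;4;4]
PS(6,3)∈J2 [7;4;5]
mobility = 18 − 8 − 5 = 5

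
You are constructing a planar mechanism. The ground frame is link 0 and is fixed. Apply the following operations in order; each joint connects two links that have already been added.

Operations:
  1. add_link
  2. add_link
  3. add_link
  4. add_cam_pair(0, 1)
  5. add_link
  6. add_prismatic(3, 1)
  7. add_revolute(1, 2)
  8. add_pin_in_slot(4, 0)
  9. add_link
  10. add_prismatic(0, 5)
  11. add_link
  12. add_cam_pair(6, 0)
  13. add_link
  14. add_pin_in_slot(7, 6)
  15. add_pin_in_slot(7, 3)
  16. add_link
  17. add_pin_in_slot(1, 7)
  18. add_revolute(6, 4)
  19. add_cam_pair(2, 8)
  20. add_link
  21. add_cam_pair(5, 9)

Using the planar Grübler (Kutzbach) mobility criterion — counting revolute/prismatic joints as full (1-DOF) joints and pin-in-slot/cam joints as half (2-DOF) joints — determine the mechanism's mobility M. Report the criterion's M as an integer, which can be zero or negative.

M = 11

ground; <1,0,0>
#1 <2,0,0>
#2 <3,0,0>
#3 <4,0,0>
C:0↔1 J2 <4,0,1>
#4 <5,0,1>
P:3↔1 J1 <5,1,1>
R:1↔2 J1 <5,2,1>
PS:4↔0 J2 <5,2,2>
#5 <6,2,2>
P:0↔5 J1 <6,3,2>
#6 <7,3,2>
C:6↔0 J2 <7,3,3>
#7 <8,3,3>
PS:7↔6 J2 <8,3,4>
PS:7↔3 J2 <8,3,5>
#8 <9,3,5>
PS:1↔7 J2 <9,3,6>
R:6↔4 J1 <9,4,6>
C:2↔8 J2 <9,4,7>
#9 <10,4,7>
C:5↔9 J2 <10,4,8>
3×9 − 2×4 − 1×8 = 11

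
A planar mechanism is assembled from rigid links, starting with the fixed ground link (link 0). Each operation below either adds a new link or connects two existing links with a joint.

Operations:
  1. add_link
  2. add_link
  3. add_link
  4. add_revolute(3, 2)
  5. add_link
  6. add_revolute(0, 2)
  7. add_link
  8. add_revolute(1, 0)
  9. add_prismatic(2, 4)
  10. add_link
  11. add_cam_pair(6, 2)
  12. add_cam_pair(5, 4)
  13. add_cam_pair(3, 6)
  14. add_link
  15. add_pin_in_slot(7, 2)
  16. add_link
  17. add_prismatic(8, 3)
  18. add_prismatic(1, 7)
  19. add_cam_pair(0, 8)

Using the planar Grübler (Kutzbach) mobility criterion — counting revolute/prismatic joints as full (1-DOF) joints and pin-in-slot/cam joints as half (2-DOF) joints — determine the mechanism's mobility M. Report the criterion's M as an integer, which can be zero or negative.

link 0 = ground. State L|J1|J2 = 1|0|0
+link1  2|0|0
+link2  3|0|0
+link3  4|0|0
R(3,2) f=1→J1  4|1|0
+link4  5|1|0
R(0,2) f=1→J1  5|2|0
+link5  6|2|0
R(1,0) f=1→J1  6|3|0
P(2,4) f=1→J1  6|4|0
+link6  7|4|0
C(6,2) f=2→J2  7|4|1
C(5,4) f=2→J2  7|4|2
C(3,6) f=2→J2  7|4|3
+link7  8|4|3
PS(7,2) f=2→J2  8|4|4
+link8  9|4|4
P(8,3) f=1→J1  9|5|4
P(1,7) f=1→J1  9|6|4
C(0,8) f=2→J2  9|6|5
M = 3(9−1)−2·6−5 = 24−12−5 = 7

M = 7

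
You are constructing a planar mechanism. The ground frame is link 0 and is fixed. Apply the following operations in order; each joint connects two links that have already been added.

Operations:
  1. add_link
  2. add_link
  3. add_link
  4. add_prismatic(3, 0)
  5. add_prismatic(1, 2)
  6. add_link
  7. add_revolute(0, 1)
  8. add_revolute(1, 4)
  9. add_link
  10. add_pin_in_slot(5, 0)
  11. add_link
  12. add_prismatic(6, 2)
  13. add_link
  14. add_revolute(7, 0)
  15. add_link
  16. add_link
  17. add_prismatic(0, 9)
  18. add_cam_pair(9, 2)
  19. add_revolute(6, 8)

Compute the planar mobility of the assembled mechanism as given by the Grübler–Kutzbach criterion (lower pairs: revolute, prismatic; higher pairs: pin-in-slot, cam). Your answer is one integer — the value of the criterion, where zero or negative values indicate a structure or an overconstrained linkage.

link 0 = ground. State L|J1|J2 = 1|0|0
+link1  2|0|0
+link2  3|0|0
+link3  4|0|0
P(3,0) f=1→J1  4|1|0
P(1,2) f=1→J1  4|2|0
+link4  5|2|0
R(0,1) f=1→J1  5|3|0
R(1,4) f=1→J1  5|4|0
+link5  6|4|0
PS(5,0) f=2→J2  6|4|1
+link6  7|4|1
P(6,2) f=1→J1  7|5|1
+link7  8|5|1
R(7,0) f=1→J1  8|6|1
+link8  9|6|1
+link9  10|6|1
P(0,9) f=1→J1  10|7|1
C(9,2) f=2→J2  10|7|2
R(6,8) f=1→J1  10|8|2
M = 3(10−1)−2·8−2 = 27−16−2 = 9

M = 9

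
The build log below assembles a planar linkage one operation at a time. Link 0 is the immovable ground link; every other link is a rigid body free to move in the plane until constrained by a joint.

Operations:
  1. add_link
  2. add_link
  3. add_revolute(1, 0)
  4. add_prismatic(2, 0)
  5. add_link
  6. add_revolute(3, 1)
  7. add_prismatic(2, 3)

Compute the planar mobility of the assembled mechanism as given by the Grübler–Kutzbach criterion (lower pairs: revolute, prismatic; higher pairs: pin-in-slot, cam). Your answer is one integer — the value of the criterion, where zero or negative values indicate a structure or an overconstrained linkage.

M = 1

ground; <1,0,0>
#1 <2,0,0>
#2 <3,0,0>
R:1↔0 J1 <3,1,0>
P:2↔0 J1 <3,2,0>
#3 <4,2,0>
R:3↔1 J1 <4,3,0>
P:2↔3 J1 <4,4,0>
3×3 − 2×4 − 1×0 = 1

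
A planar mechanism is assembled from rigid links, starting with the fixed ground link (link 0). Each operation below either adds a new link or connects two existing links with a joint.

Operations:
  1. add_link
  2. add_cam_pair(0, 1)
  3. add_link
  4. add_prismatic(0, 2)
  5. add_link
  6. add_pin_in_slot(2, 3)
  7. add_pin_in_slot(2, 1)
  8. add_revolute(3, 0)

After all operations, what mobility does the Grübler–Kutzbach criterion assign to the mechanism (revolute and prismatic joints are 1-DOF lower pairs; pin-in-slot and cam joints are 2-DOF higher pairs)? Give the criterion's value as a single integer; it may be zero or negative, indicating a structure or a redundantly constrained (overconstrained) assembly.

[1;0;0] (link 0 is ground)
L+ [2;0;0]
C(0,1)∈J2 [2;0;1]
L+ [3;0;1]
P(0,2)∈J1 [3;1;1]
L+ [4;1;1]
PS(2,3)∈J2 [4;1;2]
PS(2,1)∈J2 [4;1;3]
R(3,0)∈J1 [4;2;3]
mobility = 9 − 4 − 3 = 2

M = 2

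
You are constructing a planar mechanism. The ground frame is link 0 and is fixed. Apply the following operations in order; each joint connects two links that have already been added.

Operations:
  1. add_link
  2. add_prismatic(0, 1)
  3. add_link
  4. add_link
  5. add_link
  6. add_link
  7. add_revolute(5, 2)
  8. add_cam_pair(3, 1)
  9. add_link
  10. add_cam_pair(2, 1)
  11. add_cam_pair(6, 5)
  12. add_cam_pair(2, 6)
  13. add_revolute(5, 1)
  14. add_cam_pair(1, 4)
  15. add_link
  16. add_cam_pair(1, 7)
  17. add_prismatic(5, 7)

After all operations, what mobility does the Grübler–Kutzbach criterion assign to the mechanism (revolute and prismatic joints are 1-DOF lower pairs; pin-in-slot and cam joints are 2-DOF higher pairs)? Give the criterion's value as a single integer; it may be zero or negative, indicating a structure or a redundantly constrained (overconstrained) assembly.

(L,J1,J2)=(1,0,0); link0 fixed
link1: (2,0,0)
P 0-1 [J1]: (2,1,0)
link2: (3,1,0)
link3: (4,1,0)
link4: (5,1,0)
link5: (6,1,0)
R 5-2 [J1]: (6,2,0)
C 3-1 [J2]: (6,2,1)
link6: (7,2,1)
C 2-1 [J2]: (7,2,2)
C 6-5 [J2]: (7,2,3)
C 2-6 [J2]: (7,2,4)
R 5-1 [J1]: (7,3,4)
C 1-4 [J2]: (7,3,5)
link7: (8,3,5)
C 1-7 [J2]: (8,3,6)
P 5-7 [J1]: (8,4,6)
Grübler: 3·7 − 2·4 − 6 = 7

M = 7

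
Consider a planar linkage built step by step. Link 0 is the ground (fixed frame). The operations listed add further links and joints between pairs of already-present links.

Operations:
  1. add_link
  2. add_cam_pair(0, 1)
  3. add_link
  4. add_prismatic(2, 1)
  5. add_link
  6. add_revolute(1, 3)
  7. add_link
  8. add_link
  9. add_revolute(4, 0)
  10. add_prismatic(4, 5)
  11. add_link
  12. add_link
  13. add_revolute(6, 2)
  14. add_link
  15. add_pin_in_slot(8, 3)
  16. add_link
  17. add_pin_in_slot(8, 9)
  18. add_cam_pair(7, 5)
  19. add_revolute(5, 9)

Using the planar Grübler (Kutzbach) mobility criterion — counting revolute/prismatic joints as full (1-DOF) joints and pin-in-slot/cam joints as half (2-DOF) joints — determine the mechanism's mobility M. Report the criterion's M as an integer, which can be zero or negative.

M = 11

link 0 = ground. State L|J1|J2 = 1|0|0
+link1  2|0|0
C(0,1) f=2→J2  2|0|1
+link2  3|0|1
P(2,1) f=1→J1  3|1|1
+link3  4|1|1
R(1,3) f=1→J1  4|2|1
+link4  5|2|1
+link5  6|2|1
R(4,0) f=1→J1  6|3|1
P(4,5) f=1→J1  6|4|1
+link6  7|4|1
+link7  8|4|1
R(6,2) f=1→J1  8|5|1
+link8  9|5|1
PS(8,3) f=2→J2  9|5|2
+link9  10|5|2
PS(8,9) f=2→J2  10|5|3
C(7,5) f=2→J2  10|5|4
R(5,9) f=1→J1  10|6|4
M = 3(10−1)−2·6−4 = 27−12−4 = 11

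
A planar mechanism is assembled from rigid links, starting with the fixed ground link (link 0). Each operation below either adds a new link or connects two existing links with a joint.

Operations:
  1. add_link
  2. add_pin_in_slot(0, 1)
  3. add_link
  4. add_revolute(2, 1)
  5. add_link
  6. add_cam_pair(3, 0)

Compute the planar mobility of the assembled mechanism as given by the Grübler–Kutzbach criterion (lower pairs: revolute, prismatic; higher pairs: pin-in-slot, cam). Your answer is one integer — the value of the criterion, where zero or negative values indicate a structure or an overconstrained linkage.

ground; <1,0,0>
#1 <2,0,0>
PS:0↔1 J2 <2,0,1>
#2 <3,0,1>
R:2↔1 J1 <3,1,1>
#3 <4,1,1>
C:3↔0 J2 <4,1,2>
3×3 − 2×1 − 1×2 = 5

M = 5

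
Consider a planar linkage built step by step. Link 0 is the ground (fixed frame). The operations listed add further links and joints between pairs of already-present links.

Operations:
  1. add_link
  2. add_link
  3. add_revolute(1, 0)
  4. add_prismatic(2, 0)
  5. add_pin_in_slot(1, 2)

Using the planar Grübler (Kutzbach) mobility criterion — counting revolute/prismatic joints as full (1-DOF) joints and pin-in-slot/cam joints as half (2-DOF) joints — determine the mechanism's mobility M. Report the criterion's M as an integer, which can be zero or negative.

M = 1

ground; <1,0,0>
#1 <2,0,0>
#2 <3,0,0>
R:1↔0 J1 <3,1,0>
P:2↔0 J1 <3,2,0>
PS:1↔2 J2 <3,2,1>
3×2 − 2×2 − 1×1 = 1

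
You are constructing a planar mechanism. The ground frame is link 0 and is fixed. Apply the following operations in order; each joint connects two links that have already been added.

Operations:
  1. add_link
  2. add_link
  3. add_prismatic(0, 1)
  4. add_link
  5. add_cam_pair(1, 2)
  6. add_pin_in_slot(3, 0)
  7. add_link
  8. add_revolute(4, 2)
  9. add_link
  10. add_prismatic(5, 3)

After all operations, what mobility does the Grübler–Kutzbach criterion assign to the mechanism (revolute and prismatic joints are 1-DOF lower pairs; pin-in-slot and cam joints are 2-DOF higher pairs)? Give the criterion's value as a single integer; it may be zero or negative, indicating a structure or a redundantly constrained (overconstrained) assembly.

L=1 J1=0 J2=0
add link → L=2 J1=0 J2=0
add link → L=3 J1=0 J2=0
P@0,1 dof=1 J1 → L=3 J1=1 J2=0
add link → L=4 J1=1 J2=0
C@1,2 dof=2 J2 → L=4 J1=1 J2=1
PS@3,0 dof=2 J2 → L=4 J1=1 J2=2
add link → L=5 J1=1 J2=2
R@4,2 dof=1 J1 → L=5 J1=2 J2=2
add link → L=6 J1=2 J2=2
P@5,3 dof=1 J1 → L=6 J1=3 J2=2
M=3(L−1)−2J1−J2=3·5−2·3−2=7

M = 7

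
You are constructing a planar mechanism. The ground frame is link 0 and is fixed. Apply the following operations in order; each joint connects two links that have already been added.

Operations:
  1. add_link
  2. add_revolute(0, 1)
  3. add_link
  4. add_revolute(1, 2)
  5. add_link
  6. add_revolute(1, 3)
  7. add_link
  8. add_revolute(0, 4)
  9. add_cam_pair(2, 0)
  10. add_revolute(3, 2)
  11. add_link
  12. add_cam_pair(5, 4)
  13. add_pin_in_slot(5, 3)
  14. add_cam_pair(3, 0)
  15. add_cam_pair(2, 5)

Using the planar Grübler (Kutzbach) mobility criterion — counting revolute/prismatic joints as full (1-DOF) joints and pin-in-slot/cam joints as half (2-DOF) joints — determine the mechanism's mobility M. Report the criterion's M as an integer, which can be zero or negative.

ground; <1,0,0>
#1 <2,0,0>
R:0↔1 J1 <2,1,0>
#2 <3,1,0>
R:1↔2 J1 <3,2,0>
#3 <4,2,0>
R:1↔3 J1 <4,3,0>
#4 <5,3,0>
R:0↔4 J1 <5,4,0>
C:2↔0 J2 <5,4,1>
R:3↔2 J1 <5,5,1>
#5 <6,5,1>
C:5↔4 J2 <6,5,2>
PS:5↔3 J2 <6,5,3>
C:3↔0 J2 <6,5,4>
C:2↔5 J2 <6,5,5>
3×5 − 2×5 − 1×5 = 0

M = 0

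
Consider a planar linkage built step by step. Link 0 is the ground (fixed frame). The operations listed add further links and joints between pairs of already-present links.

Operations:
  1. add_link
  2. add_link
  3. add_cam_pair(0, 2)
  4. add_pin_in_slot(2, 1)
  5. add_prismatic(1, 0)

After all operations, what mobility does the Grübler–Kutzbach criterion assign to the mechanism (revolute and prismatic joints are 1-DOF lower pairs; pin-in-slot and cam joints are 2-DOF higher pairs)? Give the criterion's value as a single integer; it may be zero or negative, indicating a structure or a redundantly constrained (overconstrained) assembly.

(L,J1,J2)=(1,0,0); link0 fixed
link1: (2,0,0)
link2: (3,0,0)
C 0-2 [J2]: (3,0,1)
PS 2-1 [J2]: (3,0,2)
P 1-0 [J1]: (3,1,2)
Grübler: 3·2 − 2·1 − 2 = 2

M = 2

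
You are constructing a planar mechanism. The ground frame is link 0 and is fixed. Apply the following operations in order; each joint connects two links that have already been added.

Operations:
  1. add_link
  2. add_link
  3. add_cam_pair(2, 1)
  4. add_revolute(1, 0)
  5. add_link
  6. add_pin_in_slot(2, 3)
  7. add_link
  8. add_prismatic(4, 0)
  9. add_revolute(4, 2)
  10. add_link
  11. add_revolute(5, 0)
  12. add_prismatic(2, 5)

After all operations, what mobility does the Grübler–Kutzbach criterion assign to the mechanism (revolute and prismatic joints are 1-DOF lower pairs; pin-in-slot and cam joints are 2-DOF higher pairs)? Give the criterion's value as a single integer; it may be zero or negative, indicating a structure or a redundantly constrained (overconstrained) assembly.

M = 3

(L,J1,J2)=(1,0,0); link0 fixed
link1: (2,0,0)
link2: (3,0,0)
C 2-1 [J2]: (3,0,1)
R 1-0 [J1]: (3,1,1)
link3: (4,1,1)
PS 2-3 [J2]: (4,1,2)
link4: (5,1,2)
P 4-0 [J1]: (5,2,2)
R 4-2 [J1]: (5,3,2)
link5: (6,3,2)
R 5-0 [J1]: (6,4,2)
P 2-5 [J1]: (6,5,2)
Grübler: 3·5 − 2·5 − 2 = 3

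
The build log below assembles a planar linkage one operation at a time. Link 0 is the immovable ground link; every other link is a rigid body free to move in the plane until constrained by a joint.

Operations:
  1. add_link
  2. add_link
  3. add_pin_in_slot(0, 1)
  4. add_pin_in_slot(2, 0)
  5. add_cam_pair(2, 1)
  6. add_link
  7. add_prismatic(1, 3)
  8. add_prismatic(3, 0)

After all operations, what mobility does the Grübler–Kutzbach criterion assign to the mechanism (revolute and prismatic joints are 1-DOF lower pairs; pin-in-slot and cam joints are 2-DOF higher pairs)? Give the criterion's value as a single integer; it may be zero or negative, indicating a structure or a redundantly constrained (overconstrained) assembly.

M = 2

link 0 = ground. State L|J1|J2 = 1|0|0
+link1  2|0|0
+link2  3|0|0
PS(0,1) f=2→J2  3|0|1
PS(2,0) f=2→J2  3|0|2
C(2,1) f=2→J2  3|0|3
+link3  4|0|3
P(1,3) f=1→J1  4|1|3
P(3,0) f=1→J1  4|2|3
M = 3(4−1)−2·2−3 = 9−4−3 = 2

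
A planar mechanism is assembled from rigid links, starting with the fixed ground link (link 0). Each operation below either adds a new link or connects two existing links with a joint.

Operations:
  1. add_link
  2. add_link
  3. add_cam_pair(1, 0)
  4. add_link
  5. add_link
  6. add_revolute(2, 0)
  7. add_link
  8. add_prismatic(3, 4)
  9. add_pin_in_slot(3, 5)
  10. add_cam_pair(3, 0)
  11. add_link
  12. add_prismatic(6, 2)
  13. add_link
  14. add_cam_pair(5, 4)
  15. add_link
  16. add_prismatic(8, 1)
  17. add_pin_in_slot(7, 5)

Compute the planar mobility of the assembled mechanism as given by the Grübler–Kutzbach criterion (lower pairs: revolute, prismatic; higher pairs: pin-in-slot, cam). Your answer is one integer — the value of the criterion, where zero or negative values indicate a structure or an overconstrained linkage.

M = 11

L=1 J1=0 J2=0
add link → L=2 J1=0 J2=0
add link → L=3 J1=0 J2=0
C@1,0 dof=2 J2 → L=3 J1=0 J2=1
add link → L=4 J1=0 J2=1
add link → L=5 J1=0 J2=1
R@2,0 dof=1 J1 → L=5 J1=1 J2=1
add link → L=6 J1=1 J2=1
P@3,4 dof=1 J1 → L=6 J1=2 J2=1
PS@3,5 dof=2 J2 → L=6 J1=2 J2=2
C@3,0 dof=2 J2 → L=6 J1=2 J2=3
add link → L=7 J1=2 J2=3
P@6,2 dof=1 J1 → L=7 J1=3 J2=3
add link → L=8 J1=3 J2=3
C@5,4 dof=2 J2 → L=8 J1=3 J2=4
add link → L=9 J1=3 J2=4
P@8,1 dof=1 J1 → L=9 J1=4 J2=4
PS@7,5 dof=2 J2 → L=9 J1=4 J2=5
M=3(L−1)−2J1−J2=3·8−2·4−5=11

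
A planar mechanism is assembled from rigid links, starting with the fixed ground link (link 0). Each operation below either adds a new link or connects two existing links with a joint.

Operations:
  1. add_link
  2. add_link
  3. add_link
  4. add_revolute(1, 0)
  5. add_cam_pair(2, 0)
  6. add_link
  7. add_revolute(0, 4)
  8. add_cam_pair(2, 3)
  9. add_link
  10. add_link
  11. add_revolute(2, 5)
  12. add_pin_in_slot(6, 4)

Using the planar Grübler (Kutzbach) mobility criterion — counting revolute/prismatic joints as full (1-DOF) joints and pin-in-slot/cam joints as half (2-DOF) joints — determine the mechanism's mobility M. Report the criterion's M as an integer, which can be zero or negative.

M = 9

link 0 = ground. State L|J1|J2 = 1|0|0
+link1  2|0|0
+link2  3|0|0
+link3  4|0|0
R(1,0) f=1→J1  4|1|0
C(2,0) f=2→J2  4|1|1
+link4  5|1|1
R(0,4) f=1→J1  5|2|1
C(2,3) f=2→J2  5|2|2
+link5  6|2|2
+link6  7|2|2
R(2,5) f=1→J1  7|3|2
PS(6,4) f=2→J2  7|3|3
M = 3(7−1)−2·3−3 = 18−6−3 = 9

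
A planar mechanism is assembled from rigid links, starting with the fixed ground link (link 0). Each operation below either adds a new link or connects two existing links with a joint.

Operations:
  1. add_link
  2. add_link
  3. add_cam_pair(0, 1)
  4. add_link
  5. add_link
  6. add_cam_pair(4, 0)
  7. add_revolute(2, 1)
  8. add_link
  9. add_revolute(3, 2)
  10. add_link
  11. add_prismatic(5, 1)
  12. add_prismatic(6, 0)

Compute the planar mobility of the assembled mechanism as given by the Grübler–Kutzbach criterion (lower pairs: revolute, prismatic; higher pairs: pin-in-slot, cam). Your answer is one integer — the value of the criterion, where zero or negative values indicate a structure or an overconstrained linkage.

M = 8

[1;0;0] (link 0 is ground)
L+ [2;0;0]
L+ [3;0;0]
C(0,1)∈J2 [3;0;1]
L+ [4;0;1]
L+ [5;0;1]
C(4,0)∈J2 [5;0;2]
R(2,1)∈J1 [5;1;2]
L+ [6;1;2]
R(3,2)∈J1 [6;2;2]
L+ [7;2;2]
P(5,1)∈J1 [7;3;2]
P(6,0)∈J1 [7;4;2]
mobility = 18 − 8 − 2 = 8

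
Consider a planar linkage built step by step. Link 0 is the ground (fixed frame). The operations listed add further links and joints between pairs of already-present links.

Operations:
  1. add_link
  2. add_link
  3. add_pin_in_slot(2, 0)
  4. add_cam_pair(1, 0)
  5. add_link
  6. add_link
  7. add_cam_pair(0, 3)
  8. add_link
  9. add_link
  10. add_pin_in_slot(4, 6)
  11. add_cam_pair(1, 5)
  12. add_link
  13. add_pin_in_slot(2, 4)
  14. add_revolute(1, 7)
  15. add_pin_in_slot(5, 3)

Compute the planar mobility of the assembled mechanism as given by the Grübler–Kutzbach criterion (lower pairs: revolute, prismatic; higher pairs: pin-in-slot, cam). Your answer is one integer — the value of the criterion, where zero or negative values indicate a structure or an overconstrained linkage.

[1;0;0] (link 0 is ground)
L+ [2;0;0]
L+ [3;0;0]
PS(2,0)∈J2 [3;0;1]
C(1,0)∈J2 [3;0;2]
L+ [4;0;2]
L+ [5;0;2]
C(0,3)∈J2 [5;0;3]
L+ [6;0;3]
L+ [7;0;3]
PS(4,6)∈J2 [7;0;4]
C(1,5)∈J2 [7;0;5]
L+ [8;0;5]
PS(2,4)∈J2 [8;0;6]
R(1,7)∈J1 [8;1;6]
PS(5,3)∈J2 [8;1;7]
mobility = 21 − 2 − 7 = 12

M = 12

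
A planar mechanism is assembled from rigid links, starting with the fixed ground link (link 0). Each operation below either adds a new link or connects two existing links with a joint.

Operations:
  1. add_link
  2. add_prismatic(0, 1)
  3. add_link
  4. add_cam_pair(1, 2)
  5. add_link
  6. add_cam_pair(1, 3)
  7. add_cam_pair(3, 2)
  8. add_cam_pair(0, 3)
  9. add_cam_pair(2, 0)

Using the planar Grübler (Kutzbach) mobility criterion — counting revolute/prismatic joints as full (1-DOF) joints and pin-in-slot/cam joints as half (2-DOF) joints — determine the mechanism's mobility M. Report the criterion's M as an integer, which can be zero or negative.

ground; <1,0,0>
#1 <2,0,0>
P:0↔1 J1 <2,1,0>
#2 <3,1,0>
C:1↔2 J2 <3,1,1>
#3 <4,1,1>
C:1↔3 J2 <4,1,2>
C:3↔2 J2 <4,1,3>
C:0↔3 J2 <4,1,4>
C:2↔0 J2 <4,1,5>
3×3 − 2×1 − 1×5 = 2

M = 2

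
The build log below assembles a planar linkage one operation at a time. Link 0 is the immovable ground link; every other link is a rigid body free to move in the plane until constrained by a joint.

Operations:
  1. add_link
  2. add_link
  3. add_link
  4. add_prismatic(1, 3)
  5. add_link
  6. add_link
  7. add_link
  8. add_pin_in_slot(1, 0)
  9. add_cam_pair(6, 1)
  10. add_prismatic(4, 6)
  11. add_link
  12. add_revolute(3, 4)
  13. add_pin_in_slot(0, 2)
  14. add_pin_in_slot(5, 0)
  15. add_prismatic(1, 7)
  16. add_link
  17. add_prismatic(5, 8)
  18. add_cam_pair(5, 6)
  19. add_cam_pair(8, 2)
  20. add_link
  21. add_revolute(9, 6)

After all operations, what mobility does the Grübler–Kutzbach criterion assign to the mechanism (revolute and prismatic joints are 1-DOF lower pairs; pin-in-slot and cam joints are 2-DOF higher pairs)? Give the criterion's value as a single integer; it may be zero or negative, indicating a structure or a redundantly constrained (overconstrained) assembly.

M = 9

(L,J1,J2)=(1,0,0); link0 fixed
link1: (2,0,0)
link2: (3,0,0)
link3: (4,0,0)
P 1-3 [J1]: (4,1,0)
link4: (5,1,0)
link5: (6,1,0)
link6: (7,1,0)
PS 1-0 [J2]: (7,1,1)
C 6-1 [J2]: (7,1,2)
P 4-6 [J1]: (7,2,2)
link7: (8,2,2)
R 3-4 [J1]: (8,3,2)
PS 0-2 [J2]: (8,3,3)
PS 5-0 [J2]: (8,3,4)
P 1-7 [J1]: (8,4,4)
link8: (9,4,4)
P 5-8 [J1]: (9,5,4)
C 5-6 [J2]: (9,5,5)
C 8-2 [J2]: (9,5,6)
link9: (10,5,6)
R 9-6 [J1]: (10,6,6)
Grübler: 3·9 − 2·6 − 6 = 9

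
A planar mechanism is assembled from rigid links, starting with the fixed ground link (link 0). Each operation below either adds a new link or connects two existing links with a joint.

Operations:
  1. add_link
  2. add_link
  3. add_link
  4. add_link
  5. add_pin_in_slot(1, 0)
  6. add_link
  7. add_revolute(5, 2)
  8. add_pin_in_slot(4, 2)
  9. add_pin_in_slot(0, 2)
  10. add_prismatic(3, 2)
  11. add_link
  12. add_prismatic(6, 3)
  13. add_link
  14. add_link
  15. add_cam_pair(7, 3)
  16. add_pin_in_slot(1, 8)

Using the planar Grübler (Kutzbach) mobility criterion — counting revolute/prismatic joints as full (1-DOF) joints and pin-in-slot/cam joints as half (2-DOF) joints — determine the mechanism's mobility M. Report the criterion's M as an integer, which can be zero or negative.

[1;0;0] (link 0 is ground)
L+ [2;0;0]
L+ [3;0;0]
L+ [4;0;0]
L+ [5;0;0]
PS(1,0)∈J2 [5;0;1]
L+ [6;0;1]
R(5,2)∈J1 [6;1;1]
PS(4,2)∈J2 [6;1;2]
PS(0,2)∈J2 [6;1;3]
P(3,2)∈J1 [6;2;3]
L+ [7;2;3]
P(6,3)∈J1 [7;3;3]
L+ [8;3;3]
L+ [9;3;3]
C(7,3)∈J2 [9;3;4]
PS(1,8)∈J2 [9;3;5]
mobility = 24 − 6 − 5 = 13

M = 13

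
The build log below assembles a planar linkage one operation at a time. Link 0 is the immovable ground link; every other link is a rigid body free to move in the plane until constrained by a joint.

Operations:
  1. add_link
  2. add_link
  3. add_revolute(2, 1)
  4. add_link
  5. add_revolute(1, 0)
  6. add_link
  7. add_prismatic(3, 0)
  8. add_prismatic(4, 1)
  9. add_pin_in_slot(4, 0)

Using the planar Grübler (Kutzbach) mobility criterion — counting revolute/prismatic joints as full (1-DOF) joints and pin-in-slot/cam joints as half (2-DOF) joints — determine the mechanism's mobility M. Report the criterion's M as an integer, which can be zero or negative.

ground; <1,0,0>
#1 <2,0,0>
#2 <3,0,0>
R:2↔1 J1 <3,1,0>
#3 <4,1,0>
R:1↔0 J1 <4,2,0>
#4 <5,2,0>
P:3↔0 J1 <5,3,0>
P:4↔1 J1 <5,4,0>
PS:4↔0 J2 <5,4,1>
3×4 − 2×4 − 1×1 = 3

M = 3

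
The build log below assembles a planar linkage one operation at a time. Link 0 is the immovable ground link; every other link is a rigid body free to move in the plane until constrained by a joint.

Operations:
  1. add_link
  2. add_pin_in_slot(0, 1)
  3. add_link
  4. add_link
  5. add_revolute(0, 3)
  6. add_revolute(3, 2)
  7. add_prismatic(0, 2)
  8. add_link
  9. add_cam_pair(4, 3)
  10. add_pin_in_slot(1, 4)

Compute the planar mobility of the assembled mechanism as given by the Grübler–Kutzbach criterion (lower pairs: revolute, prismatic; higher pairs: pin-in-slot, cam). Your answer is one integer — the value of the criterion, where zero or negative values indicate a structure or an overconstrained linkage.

(L,J1,J2)=(1,0,0); link0 fixed
link1: (2,0,0)
PS 0-1 [J2]: (2,0,1)
link2: (3,0,1)
link3: (4,0,1)
R 0-3 [J1]: (4,1,1)
R 3-2 [J1]: (4,2,1)
P 0-2 [J1]: (4,3,1)
link4: (5,3,1)
C 4-3 [J2]: (5,3,2)
PS 1-4 [J2]: (5,3,3)
Grübler: 3·4 − 2·3 − 3 = 3

M = 3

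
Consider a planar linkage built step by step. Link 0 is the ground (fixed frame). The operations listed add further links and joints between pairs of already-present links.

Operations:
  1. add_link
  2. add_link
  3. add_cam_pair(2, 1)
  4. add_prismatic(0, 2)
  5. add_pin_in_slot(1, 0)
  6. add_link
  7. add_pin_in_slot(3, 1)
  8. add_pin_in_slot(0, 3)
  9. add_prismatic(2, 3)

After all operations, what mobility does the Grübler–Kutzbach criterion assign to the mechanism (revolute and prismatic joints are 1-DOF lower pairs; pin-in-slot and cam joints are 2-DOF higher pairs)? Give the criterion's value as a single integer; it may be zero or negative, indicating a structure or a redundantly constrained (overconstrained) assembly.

M = 1

link 0 = ground. State L|J1|J2 = 1|0|0
+link1  2|0|0
+link2  3|0|0
C(2,1) f=2→J2  3|0|1
P(0,2) f=1→J1  3|1|1
PS(1,0) f=2→J2  3|1|2
+link3  4|1|2
PS(3,1) f=2→J2  4|1|3
PS(0,3) f=2→J2  4|1|4
P(2,3) f=1→J1  4|2|4
M = 3(4−1)−2·2−4 = 9−4−4 = 1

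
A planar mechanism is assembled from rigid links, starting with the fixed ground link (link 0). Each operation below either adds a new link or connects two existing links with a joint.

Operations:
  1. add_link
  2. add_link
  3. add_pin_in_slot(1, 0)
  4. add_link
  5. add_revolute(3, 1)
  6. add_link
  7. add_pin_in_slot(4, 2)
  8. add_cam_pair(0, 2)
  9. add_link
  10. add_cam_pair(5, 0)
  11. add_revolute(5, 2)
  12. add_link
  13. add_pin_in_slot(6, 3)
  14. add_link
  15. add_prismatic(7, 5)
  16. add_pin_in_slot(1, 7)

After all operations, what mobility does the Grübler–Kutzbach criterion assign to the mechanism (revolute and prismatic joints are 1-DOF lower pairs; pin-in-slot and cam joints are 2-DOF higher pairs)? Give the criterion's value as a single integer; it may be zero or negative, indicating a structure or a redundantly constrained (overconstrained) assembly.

ground; <1,0,0>
#1 <2,0,0>
#2 <3,0,0>
PS:1↔0 J2 <3,0,1>
#3 <4,0,1>
R:3↔1 J1 <4,1,1>
#4 <5,1,1>
PS:4↔2 J2 <5,1,2>
C:0↔2 J2 <5,1,3>
#5 <6,1,3>
C:5↔0 J2 <6,1,4>
R:5↔2 J1 <6,2,4>
#6 <7,2,4>
PS:6↔3 J2 <7,2,5>
#7 <8,2,5>
P:7↔5 J1 <8,3,5>
PS:1↔7 J2 <8,3,6>
3×7 − 2×3 − 1×6 = 9

M = 9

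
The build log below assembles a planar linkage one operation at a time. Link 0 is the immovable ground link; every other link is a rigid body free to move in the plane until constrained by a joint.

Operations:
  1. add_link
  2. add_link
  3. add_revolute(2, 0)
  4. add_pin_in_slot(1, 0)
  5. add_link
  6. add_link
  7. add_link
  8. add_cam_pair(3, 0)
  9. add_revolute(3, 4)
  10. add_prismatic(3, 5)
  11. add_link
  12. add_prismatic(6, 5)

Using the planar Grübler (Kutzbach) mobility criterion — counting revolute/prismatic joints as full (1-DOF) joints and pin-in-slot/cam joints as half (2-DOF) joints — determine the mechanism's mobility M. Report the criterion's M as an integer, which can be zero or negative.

[1;0;0] (link 0 is ground)
L+ [2;0;0]
L+ [3;0;0]
R(2,0)∈J1 [3;1;0]
PS(1,0)∈J2 [3;1;1]
L+ [4;1;1]
L+ [5;1;1]
L+ [6;1;1]
C(3,0)∈J2 [6;1;2]
R(3,4)∈J1 [6;2;2]
P(3,5)∈J1 [6;3;2]
L+ [7;3;2]
P(6,5)∈J1 [7;4;2]
mobility = 18 − 8 − 2 = 8

M = 8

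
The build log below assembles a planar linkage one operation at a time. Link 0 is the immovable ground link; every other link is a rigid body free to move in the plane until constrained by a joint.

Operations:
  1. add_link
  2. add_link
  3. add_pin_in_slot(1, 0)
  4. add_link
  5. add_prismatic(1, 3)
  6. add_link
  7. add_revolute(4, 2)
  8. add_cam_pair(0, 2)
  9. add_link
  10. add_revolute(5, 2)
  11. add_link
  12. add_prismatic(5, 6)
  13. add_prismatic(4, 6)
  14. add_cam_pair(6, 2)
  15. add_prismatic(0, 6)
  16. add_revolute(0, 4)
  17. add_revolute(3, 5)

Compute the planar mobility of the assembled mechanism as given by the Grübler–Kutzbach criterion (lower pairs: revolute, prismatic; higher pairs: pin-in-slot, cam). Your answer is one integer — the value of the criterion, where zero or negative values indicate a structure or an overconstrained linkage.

ground; <1,0,0>
#1 <2,0,0>
#2 <3,0,0>
PS:1↔0 J2 <3,0,1>
#3 <4,0,1>
P:1↔3 J1 <4,1,1>
#4 <5,1,1>
R:4↔2 J1 <5,2,1>
C:0↔2 J2 <5,2,2>
#5 <6,2,2>
R:5↔2 J1 <6,3,2>
#6 <7,3,2>
P:5↔6 J1 <7,4,2>
P:4↔6 J1 <7,5,2>
C:6↔2 J2 <7,5,3>
P:0↔6 J1 <7,6,3>
R:0↔4 J1 <7,7,3>
R:3↔5 J1 <7,8,3>
3×6 − 2×8 − 1×3 = -1

M = -1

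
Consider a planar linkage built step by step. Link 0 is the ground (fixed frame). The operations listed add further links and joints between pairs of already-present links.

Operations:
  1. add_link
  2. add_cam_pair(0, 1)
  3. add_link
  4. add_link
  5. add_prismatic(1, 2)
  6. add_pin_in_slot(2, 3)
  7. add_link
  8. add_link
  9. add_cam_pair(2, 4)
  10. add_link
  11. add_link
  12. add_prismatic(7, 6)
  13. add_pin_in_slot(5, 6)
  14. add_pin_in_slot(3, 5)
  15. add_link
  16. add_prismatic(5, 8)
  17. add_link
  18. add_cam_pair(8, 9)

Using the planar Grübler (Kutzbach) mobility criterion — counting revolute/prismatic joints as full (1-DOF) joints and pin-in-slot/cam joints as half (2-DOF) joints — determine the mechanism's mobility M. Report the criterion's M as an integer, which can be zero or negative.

link 0 = ground. State L|J1|J2 = 1|0|0
+link1  2|0|0
C(0,1) f=2→J2  2|0|1
+link2  3|0|1
+link3  4|0|1
P(1,2) f=1→J1  4|1|1
PS(2,3) f=2→J2  4|1|2
+link4  5|1|2
+link5  6|1|2
C(2,4) f=2→J2  6|1|3
+link6  7|1|3
+link7  8|1|3
P(7,6) f=1→J1  8|2|3
PS(5,6) f=2→J2  8|2|4
PS(3,5) f=2→J2  8|2|5
+link8  9|2|5
P(5,8) f=1→J1  9|3|5
+link9  10|3|5
C(8,9) f=2→J2  10|3|6
M = 3(10−1)−2·3−6 = 27−6−6 = 15

M = 15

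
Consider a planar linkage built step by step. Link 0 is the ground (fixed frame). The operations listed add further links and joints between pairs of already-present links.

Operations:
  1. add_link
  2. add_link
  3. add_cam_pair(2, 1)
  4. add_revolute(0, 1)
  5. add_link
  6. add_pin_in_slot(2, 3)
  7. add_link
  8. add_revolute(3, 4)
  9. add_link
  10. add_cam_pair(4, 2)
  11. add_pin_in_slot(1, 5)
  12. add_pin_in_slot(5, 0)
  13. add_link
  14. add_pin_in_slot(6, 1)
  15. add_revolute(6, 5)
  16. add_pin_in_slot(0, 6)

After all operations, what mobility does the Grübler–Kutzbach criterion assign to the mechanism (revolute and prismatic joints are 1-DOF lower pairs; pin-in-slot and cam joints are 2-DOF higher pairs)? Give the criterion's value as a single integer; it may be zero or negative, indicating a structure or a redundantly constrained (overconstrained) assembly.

ground; <1,0,0>
#1 <2,0,0>
#2 <3,0,0>
C:2↔1 J2 <3,0,1>
R:0↔1 J1 <3,1,1>
#3 <4,1,1>
PS:2↔3 J2 <4,1,2>
#4 <5,1,2>
R:3↔4 J1 <5,2,2>
#5 <6,2,2>
C:4↔2 J2 <6,2,3>
PS:1↔5 J2 <6,2,4>
PS:5↔0 J2 <6,2,5>
#6 <7,2,5>
PS:6↔1 J2 <7,2,6>
R:6↔5 J1 <7,3,6>
PS:0↔6 J2 <7,3,7>
3×6 − 2×3 − 1×7 = 5

M = 5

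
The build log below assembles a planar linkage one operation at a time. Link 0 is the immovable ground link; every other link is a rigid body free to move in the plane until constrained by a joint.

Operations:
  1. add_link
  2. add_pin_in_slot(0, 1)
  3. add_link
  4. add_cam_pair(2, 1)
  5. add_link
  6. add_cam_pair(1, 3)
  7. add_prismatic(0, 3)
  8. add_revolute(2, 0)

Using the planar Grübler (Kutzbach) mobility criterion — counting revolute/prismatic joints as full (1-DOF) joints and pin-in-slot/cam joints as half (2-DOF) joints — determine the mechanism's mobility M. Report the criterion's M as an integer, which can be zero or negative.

link 0 = ground. State L|J1|J2 = 1|0|0
+link1  2|0|0
PS(0,1) f=2→J2  2|0|1
+link2  3|0|1
C(2,1) f=2→J2  3|0|2
+link3  4|0|2
C(1,3) f=2→J2  4|0|3
P(0,3) f=1→J1  4|1|3
R(2,0) f=1→J1  4|2|3
M = 3(4−1)−2·2−3 = 9−4−3 = 2

M = 2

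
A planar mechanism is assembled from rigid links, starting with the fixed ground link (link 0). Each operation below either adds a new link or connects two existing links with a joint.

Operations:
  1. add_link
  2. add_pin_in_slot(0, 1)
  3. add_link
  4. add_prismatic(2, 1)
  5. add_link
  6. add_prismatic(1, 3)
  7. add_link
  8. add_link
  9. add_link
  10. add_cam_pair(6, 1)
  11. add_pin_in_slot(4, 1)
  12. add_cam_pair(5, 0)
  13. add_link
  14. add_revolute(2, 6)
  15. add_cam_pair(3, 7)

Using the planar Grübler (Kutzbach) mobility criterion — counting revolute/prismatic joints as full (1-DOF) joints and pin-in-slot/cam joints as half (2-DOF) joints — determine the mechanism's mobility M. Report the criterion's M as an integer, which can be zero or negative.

M = 10

L=1 J1=0 J2=0
add link → L=2 J1=0 J2=0
PS@0,1 dof=2 J2 → L=2 J1=0 J2=1
add link → L=3 J1=0 J2=1
P@2,1 dof=1 J1 → L=3 J1=1 J2=1
add link → L=4 J1=1 J2=1
P@1,3 dof=1 J1 → L=4 J1=2 J2=1
add link → L=5 J1=2 J2=1
add link → L=6 J1=2 J2=1
add link → L=7 J1=2 J2=1
C@6,1 dof=2 J2 → L=7 J1=2 J2=2
PS@4,1 dof=2 J2 → L=7 J1=2 J2=3
C@5,0 dof=2 J2 → L=7 J1=2 J2=4
add link → L=8 J1=2 J2=4
R@2,6 dof=1 J1 → L=8 J1=3 J2=4
C@3,7 dof=2 J2 → L=8 J1=3 J2=5
M=3(L−1)−2J1−J2=3·7−2·3−5=10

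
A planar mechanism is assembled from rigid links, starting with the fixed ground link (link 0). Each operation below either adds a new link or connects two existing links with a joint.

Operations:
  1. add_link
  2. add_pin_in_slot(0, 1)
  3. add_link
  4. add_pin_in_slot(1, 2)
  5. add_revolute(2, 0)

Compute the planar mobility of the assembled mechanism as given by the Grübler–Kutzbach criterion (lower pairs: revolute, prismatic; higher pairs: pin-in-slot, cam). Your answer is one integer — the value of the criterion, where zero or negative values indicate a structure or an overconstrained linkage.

link 0 = ground. State L|J1|J2 = 1|0|0
+link1  2|0|0
PS(0,1) f=2→J2  2|0|1
+link2  3|0|1
PS(1,2) f=2→J2  3|0|2
R(2,0) f=1→J1  3|1|2
M = 3(3−1)−2·1−2 = 6−2−2 = 2

M = 2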